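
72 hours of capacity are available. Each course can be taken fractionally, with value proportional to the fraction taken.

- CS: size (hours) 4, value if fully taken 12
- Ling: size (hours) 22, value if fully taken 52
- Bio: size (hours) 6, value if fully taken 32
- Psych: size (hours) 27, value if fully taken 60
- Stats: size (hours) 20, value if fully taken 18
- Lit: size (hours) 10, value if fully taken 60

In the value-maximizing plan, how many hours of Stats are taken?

Best value per unit of size first: Lit 60/10≈6, Bio 32/6≈5.33, CS 12/4≈3, Ling 52/22≈2.36, Psych 60/27≈2.22, Stats 18/20≈0.9.
All 10 hours of Lit fit (value 60) — 62 remain.
Take all of Bio (6 hours, value 32) — 56 hours left.
All 4 hours of CS fit (value 12) — 52 remain.
Ling: take in full, 22 hours for value 52 — 30 left.
All 27 hours of Psych fit (value 60) — 3 remain.
3 hours left: a 3/20 share of Stats gives 18×3/20 = 2.7.

3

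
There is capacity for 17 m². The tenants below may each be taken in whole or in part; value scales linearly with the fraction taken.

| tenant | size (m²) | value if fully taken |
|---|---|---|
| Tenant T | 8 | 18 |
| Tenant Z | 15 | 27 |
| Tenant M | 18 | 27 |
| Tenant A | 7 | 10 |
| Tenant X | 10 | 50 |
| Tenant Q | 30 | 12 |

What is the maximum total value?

Rank by value-to-size ratio: Tenant X 50/10≈5, Tenant T 18/8≈2.25, Tenant Z 27/15≈1.8, Tenant M 27/18≈1.5, Tenant A 10/7≈1.43, Tenant Q 12/30≈0.4.
Tenant X: take in full, 10 m² for value 50 ; 7 left.
7 m² left: a 7/8 share of Tenant T gives 18×7/8 = 15.75.
Total value = 65.75.

65.75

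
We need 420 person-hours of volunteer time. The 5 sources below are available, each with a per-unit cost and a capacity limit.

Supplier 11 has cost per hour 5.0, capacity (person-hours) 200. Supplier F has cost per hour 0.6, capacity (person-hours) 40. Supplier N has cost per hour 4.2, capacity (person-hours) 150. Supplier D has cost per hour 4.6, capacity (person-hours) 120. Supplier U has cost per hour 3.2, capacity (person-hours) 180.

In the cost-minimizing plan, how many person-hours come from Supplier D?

50

Fill from the cheapest source first.
Supplier F at 0.6: take all 40 person-hours → 380 still needed.
Supplier U (3.2): use full 180 → 200 person-hours to go.
Supplier N (4.2): use full 150 → 50 person-hours to go.
Supplier D (4.6): take the remaining 50 → done.
Supplier 11: unused.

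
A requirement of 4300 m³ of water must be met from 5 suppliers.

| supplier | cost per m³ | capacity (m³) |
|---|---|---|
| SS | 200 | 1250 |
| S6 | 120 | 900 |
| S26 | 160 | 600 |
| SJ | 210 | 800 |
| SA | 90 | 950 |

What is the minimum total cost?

665500

Fill from the cheapest supplier first.
Take 950 from SA at 90 — need 3350 more.
S6 at 120: take all 900 m³ — 2450 still needed.
S26 at 160: take all 600 m³ — 1850 still needed.
SS (200): use full 1250 — 600 m³ to go.
SJ at 210: take 600 of its 800 — requirement met.
Cost = 950×90 + 900×120 + 600×160 + 1250×200 + 600×210 = 665500.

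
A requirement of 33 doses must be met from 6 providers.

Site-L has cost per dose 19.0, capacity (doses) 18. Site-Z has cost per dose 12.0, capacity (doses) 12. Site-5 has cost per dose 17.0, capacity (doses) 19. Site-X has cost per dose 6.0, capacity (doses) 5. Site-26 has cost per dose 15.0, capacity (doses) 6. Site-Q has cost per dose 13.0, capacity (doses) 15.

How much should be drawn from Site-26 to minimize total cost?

Use providers in increasing cost order.
Take 5 from Site-X at 6.0 → need 28 more.
Take 12 from Site-Z at 12.0 → need 16 more.
Take 15 from Site-Q at 13.0 → need 1 more.
Take 1 from Site-26 at 15.0 to finish.
Site-5, Site-L: unused.

1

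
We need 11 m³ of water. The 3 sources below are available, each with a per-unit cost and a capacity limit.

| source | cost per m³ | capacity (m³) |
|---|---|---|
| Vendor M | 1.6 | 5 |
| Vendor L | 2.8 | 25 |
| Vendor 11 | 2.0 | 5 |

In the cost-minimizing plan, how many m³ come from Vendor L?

1

Use sources in increasing cost order.
Vendor M at 1.6: take all 5 m³ ; 6 still needed.
Vendor 11 (2.0): use full 5 ; 1 m³ to go.
Vendor L at 2.8: take 1 of its 25 ; requirement met.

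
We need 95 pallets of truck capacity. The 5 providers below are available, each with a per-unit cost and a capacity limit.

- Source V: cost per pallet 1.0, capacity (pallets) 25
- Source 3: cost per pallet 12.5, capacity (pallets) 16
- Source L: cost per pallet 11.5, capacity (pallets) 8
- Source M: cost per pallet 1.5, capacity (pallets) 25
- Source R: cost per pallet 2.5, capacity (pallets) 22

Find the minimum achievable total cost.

Cheapest first:
Take 25 from Source V at 1.0 — need 70 more.
Source M (1.5): use full 25 — 45 pallets to go.
Source R at 2.5: take all 22 pallets — 23 still needed.
Source L at 11.5: take all 8 pallets — 15 still needed.
Take 15 from Source 3 at 12.5 to finish.
Cost = 25×1.0 + 25×1.5 + 22×2.5 + 8×11.5 + 15×12.5 = 397.

397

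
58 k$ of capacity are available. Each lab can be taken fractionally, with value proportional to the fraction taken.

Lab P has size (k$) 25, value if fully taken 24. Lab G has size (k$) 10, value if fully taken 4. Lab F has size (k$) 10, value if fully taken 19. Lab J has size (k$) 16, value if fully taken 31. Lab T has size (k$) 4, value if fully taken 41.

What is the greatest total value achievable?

Rank by value-to-size ratio: Lab T 41/4≈10.2, Lab J 31/16≈1.94, Lab F 19/10≈1.9, Lab P 24/25≈0.96, Lab G 4/10≈0.4.
Take all of Lab T (4 k$, value 41) — 54 k$ left.
All 16 k$ of Lab J fit (value 31) — 38 remain.
Lab F: take in full, 10 k$ for value 19 — 28 left.
All 25 k$ of Lab P fit (value 24) — 3 remain.
Fill the last 3 k$ with part of Lab G: 3/10 of it earns 1.2.
Total value = 116.2.

116.2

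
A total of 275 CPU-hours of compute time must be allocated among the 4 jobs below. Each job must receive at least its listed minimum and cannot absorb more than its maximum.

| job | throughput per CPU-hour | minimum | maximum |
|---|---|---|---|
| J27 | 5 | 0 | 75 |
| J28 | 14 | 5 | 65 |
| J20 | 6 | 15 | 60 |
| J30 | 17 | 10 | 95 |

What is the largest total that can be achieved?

3160

Meeting every minimum uses 0+5+15+10 = 30 CPU-hours, leaving 245.
Rank by throughput per CPU-hour: J30 17 > J28 14 > J20 6 > J27 5.
J30 takes 85 more to reach its cap of 95 → 160 left.
J28 takes 60 more to reach its cap of 65 → 100 left.
J20 takes 45 more to reach its cap of 60 → 55 left.
Only 55 left; J27 takes them to reach 55.
Total = 5×55 + 14×65 + 6×60 + 17×95 = 3160.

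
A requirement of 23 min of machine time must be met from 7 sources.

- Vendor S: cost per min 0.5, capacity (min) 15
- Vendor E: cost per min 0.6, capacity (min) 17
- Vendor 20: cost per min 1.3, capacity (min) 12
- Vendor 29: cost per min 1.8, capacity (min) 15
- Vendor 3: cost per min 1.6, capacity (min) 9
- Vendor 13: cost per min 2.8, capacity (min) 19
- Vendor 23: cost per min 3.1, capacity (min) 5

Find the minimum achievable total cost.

12.3

Cheapest first:
Take 15 from Vendor S at 0.5 ; need 8 more.
Vendor E at 0.6: take 8 of its 17 ; requirement met.
Vendor 20, Vendor 3, Vendor 29, Vendor 13, Vendor 23: unused.
Cost = 15×0.5 + 8×0.6 = 12.3.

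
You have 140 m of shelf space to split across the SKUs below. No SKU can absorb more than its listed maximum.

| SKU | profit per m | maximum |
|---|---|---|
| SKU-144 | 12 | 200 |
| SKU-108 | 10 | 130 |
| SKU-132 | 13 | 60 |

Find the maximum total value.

1740

Highest profit per m first: SKU-132 13 > SKU-144 12 > SKU-108 10.
SKU-132: +60 to 60 (cap) — 80 left.
SKU-144: +80 (room for 200) → 80. Pool exhausted.
Total = 12×80 + 13×60 = 1740.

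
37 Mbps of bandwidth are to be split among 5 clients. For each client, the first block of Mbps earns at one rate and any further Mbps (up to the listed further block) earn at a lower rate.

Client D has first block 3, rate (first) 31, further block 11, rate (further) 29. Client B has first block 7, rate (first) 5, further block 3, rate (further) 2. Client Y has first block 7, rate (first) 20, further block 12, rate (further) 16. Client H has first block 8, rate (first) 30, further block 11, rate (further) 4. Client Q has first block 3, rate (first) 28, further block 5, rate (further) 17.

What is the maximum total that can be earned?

Treat each block as its own option and order by rate: Client D/T1 31 > Client H/T1 30 > Client D/T2 29 > Client Q/T1 28 > Client Y/T1 20 > Client Q/T2 17 > Client Y/T2 16 > Client B/T1 5 > Client H/T2 4 > Client B/T2 2.
Client D T1 at 31: fill all 3 ; 34 left.
Fill Client H T1 block (8 at 30) ; 26 left.
Client D T2 at 29: fill all 11 ; 15 left.
Client Q/T1 (28): +3 ; 12 left.
Client Y T1 at 20: fill all 7 ; 5 left.
Client Q T2 at 17: fill all 5 ; 0 left.
Total = 31×3 + 30×8 + 29×11 + 28×3 + 20×7 + 17×5 = 961.

961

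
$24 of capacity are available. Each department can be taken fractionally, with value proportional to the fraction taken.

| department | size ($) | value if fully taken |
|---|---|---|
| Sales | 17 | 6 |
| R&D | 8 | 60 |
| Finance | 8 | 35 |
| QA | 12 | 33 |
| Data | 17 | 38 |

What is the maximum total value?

Sort by value density: R&D 60/8≈7.5, Finance 35/8≈4.38, QA 33/12≈2.75, Data 38/17≈2.24, Sales 6/17≈0.353.
All 8 $ of R&D fit (value 60) → 16 remain.
Take all of Finance (8 $, value 35) → 8 $ left.
Only 8 $ remain; take 8/12 of QA for value 33×8/12 = 22.
Total value = 117.

117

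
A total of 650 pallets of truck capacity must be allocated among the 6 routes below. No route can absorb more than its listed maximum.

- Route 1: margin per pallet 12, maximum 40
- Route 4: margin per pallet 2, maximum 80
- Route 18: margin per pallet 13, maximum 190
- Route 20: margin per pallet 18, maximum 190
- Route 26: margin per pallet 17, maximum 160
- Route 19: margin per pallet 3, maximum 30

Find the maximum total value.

Order the routes by margin per pallet: Route 20 18 > Route 26 17 > Route 18 13 > Route 1 12 > Route 19 3 > Route 4 2.
Route 20 takes 190 to reach its cap of 190 → 460 left.
Route 26 takes 160 to reach its cap of 160 → 300 left.
Give Route 18 190 to hit its cap of 190 → 110 left.
Route 1: +40 to 40 (cap) → 70 left.
Route 19: +30 to 30 (cap) → 40 left.
Only 40 left; Route 4 takes them to reach 40.
Total = 12×40 + 2×40 + 13×190 + 18×190 + 17×160 + 3×30 = 9260.

9260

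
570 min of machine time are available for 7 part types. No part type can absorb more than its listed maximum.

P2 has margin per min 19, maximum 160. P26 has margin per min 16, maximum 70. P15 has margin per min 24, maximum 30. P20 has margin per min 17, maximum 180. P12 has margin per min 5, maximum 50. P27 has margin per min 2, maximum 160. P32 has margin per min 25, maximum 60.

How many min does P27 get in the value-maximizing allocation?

Rank by margin per min: P32 25 > P15 24 > P2 19 > P20 17 > P26 16 > P12 5 > P27 2.
P32 takes 60 to reach its cap of 60 — 510 left.
P15 takes 30 to reach its cap of 30 — 480 left.
Give P2 160 to hit its cap of 160 — 320 left.
Give P20 180 to hit its cap of 180 — 140 left.
P26 takes 70 to reach its cap of 70 — 70 left.
P12 takes 50 to reach its cap of 50 — 20 left.
P27: +20 (room for 160) → 20. Pool exhausted.

20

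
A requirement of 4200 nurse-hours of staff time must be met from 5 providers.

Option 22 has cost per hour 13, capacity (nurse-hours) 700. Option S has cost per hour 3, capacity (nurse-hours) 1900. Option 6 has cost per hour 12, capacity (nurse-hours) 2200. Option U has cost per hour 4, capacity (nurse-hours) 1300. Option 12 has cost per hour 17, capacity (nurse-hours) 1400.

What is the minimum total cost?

Fill from the cheapest provider first.
Option S (3): use full 1900 → 2300 nurse-hours to go.
Take 1300 from Option U at 4 → need 1000 more.
Take 1000 from Option 6 at 12 to finish.
Option 22, Option 12: unused.
Cost = 1900×3 + 1300×4 + 1000×12 = 22900.

22900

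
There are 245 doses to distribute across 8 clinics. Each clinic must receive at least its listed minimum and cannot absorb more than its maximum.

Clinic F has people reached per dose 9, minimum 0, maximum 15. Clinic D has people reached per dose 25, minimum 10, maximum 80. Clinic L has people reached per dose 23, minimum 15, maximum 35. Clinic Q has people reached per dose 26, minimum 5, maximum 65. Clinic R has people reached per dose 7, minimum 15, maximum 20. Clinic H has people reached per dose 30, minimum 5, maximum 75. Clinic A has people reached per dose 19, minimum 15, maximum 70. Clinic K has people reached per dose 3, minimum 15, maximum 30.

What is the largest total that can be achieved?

Meeting every minimum uses 0+10+15+5+15+5+15+15 = 80 doses, leaving 165.
Order the clinics by people reached per dose: Clinic H 30 > Clinic Q 26 > Clinic D 25 > Clinic L 23 > Clinic A 19 > Clinic F 9 > Clinic R 7 > Clinic K 3.
Clinic H takes 70 more to reach its cap of 75 → 95 left.
Clinic Q: +60 to 65 (cap) → 35 left.
Clinic D has room for 70 more but only 35 remain, so it gets 45.
Total = 25×45 + 23×15 + 26×65 + 7×15 + 30×75 + 19×15 + 3×15 = 5845.

5845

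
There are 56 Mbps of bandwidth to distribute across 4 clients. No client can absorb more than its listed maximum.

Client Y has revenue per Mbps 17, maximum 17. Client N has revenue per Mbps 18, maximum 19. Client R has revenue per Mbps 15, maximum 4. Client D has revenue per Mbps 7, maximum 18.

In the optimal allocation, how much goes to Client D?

Order the clients by revenue per Mbps: Client N 18 > Client Y 17 > Client R 15 > Client D 7.
Give Client N 19 to hit its cap of 19 ; 37 left.
Client Y takes 17 to reach its cap of 17 ; 20 left.
Give Client R 4 to hit its cap of 4 ; 16 left.
Client D has room for 18 but only 16 remain, so it gets 16.

16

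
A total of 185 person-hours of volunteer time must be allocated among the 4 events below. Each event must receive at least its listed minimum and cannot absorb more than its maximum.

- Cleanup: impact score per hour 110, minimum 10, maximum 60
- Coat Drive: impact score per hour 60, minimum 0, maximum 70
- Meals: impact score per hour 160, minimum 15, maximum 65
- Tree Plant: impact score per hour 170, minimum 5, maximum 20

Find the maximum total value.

Meeting every minimum uses 10+0+15+5 = 30 person-hours, leaving 155.
Order the events by impact score per hour: Tree Plant 170 > Meals 160 > Cleanup 110 > Coat Drive 60.
Tree Plant: +15 to 20 (cap) — 140 left.
Meals takes 50 more to reach its cap of 65 — 90 left.
Give Cleanup 50 more to hit its cap of 60 — 40 left.
Only 40 left; Coat Drive takes them to reach 40.
Total = 110×60 + 60×40 + 160×65 + 170×20 = 22800.

22800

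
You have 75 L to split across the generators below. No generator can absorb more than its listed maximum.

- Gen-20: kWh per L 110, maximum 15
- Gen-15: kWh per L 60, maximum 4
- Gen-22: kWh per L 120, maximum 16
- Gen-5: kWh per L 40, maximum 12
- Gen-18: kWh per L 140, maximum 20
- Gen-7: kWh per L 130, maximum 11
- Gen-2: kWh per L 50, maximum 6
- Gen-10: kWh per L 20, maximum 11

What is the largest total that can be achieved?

Order the generators by kWh per L: Gen-18 140 > Gen-7 130 > Gen-22 120 > Gen-20 110 > Gen-15 60 > Gen-2 50 > Gen-5 40 > Gen-10 20.
Gen-18: +20 to 20 (cap) — 55 left.
Give Gen-7 11 to hit its cap of 11 — 44 left.
Give Gen-22 16 to hit its cap of 16 — 28 left.
Gen-20 takes 15 to reach its cap of 15 — 13 left.
Give Gen-15 4 to hit its cap of 4 — 9 left.
Gen-2 takes 6 to reach its cap of 6 — 3 left.
Only 3 left; Gen-5 takes them to reach 3.
Total = 110×15 + 60×4 + 120×16 + 40×3 + 140×20 + 130×11 + 50×6 = 8460.

8460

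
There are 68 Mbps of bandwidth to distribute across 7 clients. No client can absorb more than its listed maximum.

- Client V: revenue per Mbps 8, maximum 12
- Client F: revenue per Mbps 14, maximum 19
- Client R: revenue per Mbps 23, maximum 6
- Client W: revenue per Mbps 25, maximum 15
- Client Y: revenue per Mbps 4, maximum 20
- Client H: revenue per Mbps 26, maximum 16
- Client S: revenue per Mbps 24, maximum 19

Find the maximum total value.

Order the clients by revenue per Mbps: Client H 26 > Client W 25 > Client S 24 > Client R 23 > Client F 14 > Client V 8 > Client Y 4.
Give Client H 16 to hit its cap of 16 — 52 left.
Client W takes 15 to reach its cap of 15 — 37 left.
Give Client S 19 to hit its cap of 19 — 18 left.
Client R: +6 to 6 (cap) — 12 left.
Only 12 left; Client F takes them to reach 12.
Total = 14×12 + 23×6 + 25×15 + 26×16 + 24×19 = 1553.

1553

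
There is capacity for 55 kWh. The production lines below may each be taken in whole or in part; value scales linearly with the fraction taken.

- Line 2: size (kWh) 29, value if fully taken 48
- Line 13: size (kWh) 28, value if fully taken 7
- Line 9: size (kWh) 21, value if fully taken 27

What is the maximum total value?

76.25

Sort by value density: Line 2 48/29≈1.66, Line 9 27/21≈1.29, Line 13 7/28≈0.25.
All 29 kWh of Line 2 fit (value 48) — 26 remain.
Line 9: take in full, 21 kWh for value 27 — 5 left.
Only 5 kWh remain; take 5/28 of Line 13 for value 7×5/28 = 1.25.
Total value = 76.25.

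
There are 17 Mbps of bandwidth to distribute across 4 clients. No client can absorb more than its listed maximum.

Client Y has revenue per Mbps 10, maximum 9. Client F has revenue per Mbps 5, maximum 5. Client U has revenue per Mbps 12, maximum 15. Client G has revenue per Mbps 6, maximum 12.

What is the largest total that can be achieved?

Rank by revenue per Mbps: Client U 12 > Client Y 10 > Client G 6 > Client F 5.
Client U: +15 to 15 (cap) ; 2 left.
Only 2 left; Client Y takes them to reach 2.
Total = 10×2 + 12×15 = 200.

200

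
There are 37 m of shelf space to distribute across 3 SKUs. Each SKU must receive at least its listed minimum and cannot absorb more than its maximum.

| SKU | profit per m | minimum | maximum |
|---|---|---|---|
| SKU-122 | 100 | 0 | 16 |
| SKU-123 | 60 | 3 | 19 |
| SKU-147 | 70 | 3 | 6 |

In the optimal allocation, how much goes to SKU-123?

Meeting every minimum uses 0+3+3 = 6 m, leaving 31.
Order the SKUs by profit per m: SKU-122 100 > SKU-147 70 > SKU-123 60.
Give SKU-122 16 more to hit its cap of 16 ; 15 left.
SKU-147 takes 3 more to reach its cap of 6 ; 12 left.
SKU-123: +12 (room for 16) → 15. Pool exhausted.

15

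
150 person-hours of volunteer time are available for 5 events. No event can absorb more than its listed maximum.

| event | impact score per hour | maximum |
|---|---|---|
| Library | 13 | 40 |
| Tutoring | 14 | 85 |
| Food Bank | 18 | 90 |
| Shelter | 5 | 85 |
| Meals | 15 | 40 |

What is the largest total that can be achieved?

Rank by impact score per hour: Food Bank 18 > Meals 15 > Tutoring 14 > Library 13 > Shelter 5.
Food Bank: +90 to 90 (cap) — 60 left.
Meals takes 40 to reach its cap of 40 — 20 left.
Tutoring: +20 (room for 85) → 20. Pool exhausted.
Total = 14×20 + 18×90 + 15×40 = 2500.

2500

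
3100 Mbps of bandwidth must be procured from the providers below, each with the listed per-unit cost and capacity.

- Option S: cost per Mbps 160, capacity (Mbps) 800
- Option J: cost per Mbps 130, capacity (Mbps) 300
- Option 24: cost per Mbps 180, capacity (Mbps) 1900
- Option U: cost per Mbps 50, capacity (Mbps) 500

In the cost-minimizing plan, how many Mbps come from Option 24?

Cheapest first:
Option U at 50: take all 500 Mbps → 2600 still needed.
Option J (130): use full 300 → 2300 Mbps to go.
Option S at 160: take all 800 Mbps → 1500 still needed.
Option 24 at 180: take 1500 of its 1900 → requirement met.

1500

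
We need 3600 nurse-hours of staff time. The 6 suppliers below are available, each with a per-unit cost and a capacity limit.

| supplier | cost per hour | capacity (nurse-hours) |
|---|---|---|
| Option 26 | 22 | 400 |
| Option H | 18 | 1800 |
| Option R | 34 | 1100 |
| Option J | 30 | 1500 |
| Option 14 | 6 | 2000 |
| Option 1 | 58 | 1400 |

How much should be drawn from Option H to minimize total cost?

Use suppliers in increasing cost order.
Take 2000 from Option 14 at 6 ; need 1600 more.
Take 1600 from Option H at 18 to finish.
Option 26, Option J, Option R, Option 1: unused.

1600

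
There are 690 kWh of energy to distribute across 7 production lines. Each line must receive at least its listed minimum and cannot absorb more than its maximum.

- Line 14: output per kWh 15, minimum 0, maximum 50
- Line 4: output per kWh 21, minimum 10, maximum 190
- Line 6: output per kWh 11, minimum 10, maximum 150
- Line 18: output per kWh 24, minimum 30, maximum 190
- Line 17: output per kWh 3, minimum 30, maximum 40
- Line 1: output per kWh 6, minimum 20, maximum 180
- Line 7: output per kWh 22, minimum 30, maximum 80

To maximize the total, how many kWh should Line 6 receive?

Meeting every minimum uses 0+10+10+30+30+20+30 = 130 kWh, leaving 560.
Highest output per kWh first: Line 18 24 > Line 7 22 > Line 4 21 > Line 14 15 > Line 6 11 > Line 1 6 > Line 17 3.
Give Line 18 160 more to hit its cap of 190 → 400 left.
Give Line 7 50 more to hit its cap of 80 → 350 left.
Line 4 takes 180 more to reach its cap of 190 → 170 left.
Line 14 takes 50 more to reach its cap of 50 → 120 left.
Line 6 has room for 140 more but only 120 remain, so it gets 130.

130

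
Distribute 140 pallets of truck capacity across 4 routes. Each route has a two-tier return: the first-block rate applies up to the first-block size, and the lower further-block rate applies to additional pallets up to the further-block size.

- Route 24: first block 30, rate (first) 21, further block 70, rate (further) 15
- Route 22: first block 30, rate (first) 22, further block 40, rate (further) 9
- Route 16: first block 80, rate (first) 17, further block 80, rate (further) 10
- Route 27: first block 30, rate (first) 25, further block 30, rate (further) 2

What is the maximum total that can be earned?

2890

Rank every tier by rate: Route 27/T1 25 > Route 22/T1 22 > Route 24/T1 21 > Route 16/T1 17 > Route 24/T2 15 > Route 16/T2 10 > Route 22/T2 9 > Route 27/T2 2.
Route 27 T1 at 25: fill all 30 → 110 left.
Fill Route 22 T1 block (30 at 22) → 80 left.
Route 24/T1 (21): +30 → 50 left.
50 remain; put them into Route 16 T1 at 17.
Total = 25×30 + 22×30 + 21×30 + 17×50 = 2890.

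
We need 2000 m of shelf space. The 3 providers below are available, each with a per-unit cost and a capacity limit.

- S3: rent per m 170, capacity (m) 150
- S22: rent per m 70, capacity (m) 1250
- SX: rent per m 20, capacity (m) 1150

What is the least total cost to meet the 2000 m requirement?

82500

Use providers in increasing cost order.
SX (20): use full 1150 — 850 m to go.
S22 at 70: take 850 of its 1250 — requirement met.
S3: unused.
Cost = 1150×20 + 850×70 = 82500.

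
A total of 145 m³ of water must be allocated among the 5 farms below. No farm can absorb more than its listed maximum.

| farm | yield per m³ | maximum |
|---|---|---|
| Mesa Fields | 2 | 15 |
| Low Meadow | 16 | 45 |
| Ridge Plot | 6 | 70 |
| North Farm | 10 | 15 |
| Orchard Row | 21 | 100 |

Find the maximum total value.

2820

Rank by yield per m³: Orchard Row 21 > Low Meadow 16 > North Farm 10 > Ridge Plot 6 > Mesa Fields 2.
Orchard Row takes 100 to reach its cap of 100 → 45 left.
Low Meadow: +45 to 45 (cap) → 0 left.
Total = 16×45 + 21×100 = 2820.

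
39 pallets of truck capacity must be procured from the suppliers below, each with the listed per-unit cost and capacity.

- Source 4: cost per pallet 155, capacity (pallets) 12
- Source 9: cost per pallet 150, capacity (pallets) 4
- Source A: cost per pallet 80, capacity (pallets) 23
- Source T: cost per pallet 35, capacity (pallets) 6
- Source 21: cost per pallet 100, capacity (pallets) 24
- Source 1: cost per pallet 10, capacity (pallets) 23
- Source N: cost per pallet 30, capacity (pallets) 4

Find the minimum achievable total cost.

Cheapest first:
Source 1 (10): use full 23 → 16 pallets to go.
Source N at 30: take all 4 pallets → 12 still needed.
Source T (35): use full 6 → 6 pallets to go.
Take 6 from Source A at 80 to finish.
Source 21, Source 9, Source 4: unused.
Cost = 23×10 + 4×30 + 6×35 + 6×80 = 1040.

1040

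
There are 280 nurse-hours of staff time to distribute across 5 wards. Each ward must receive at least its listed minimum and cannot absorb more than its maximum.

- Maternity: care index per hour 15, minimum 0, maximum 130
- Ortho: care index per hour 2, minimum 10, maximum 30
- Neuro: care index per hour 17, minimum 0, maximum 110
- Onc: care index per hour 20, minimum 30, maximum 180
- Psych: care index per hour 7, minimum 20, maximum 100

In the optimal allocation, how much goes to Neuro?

70

Meeting every minimum uses 0+10+0+30+20 = 60 nurse-hours, leaving 220.
Order the wards by care index per hour: Onc 20 > Neuro 17 > Maternity 15 > Psych 7 > Ortho 2.
Give Onc 150 more to hit its cap of 180 — 70 left.
Only 70 left; Neuro takes them to reach 70.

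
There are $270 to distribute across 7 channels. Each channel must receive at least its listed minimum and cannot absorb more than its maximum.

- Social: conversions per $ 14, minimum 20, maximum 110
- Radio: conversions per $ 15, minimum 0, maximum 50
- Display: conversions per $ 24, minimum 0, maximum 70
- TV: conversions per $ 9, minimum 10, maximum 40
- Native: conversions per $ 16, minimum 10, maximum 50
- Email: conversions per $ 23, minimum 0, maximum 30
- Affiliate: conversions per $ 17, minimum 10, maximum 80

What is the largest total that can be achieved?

5050

Meeting every minimum uses 20+0+0+10+10+0+10 = 50 $, leaving 220.
Order the channels by conversions per $: Display 24 > Email 23 > Affiliate 17 > Native 16 > Radio 15 > Social 14 > TV 9.
Give Display 70 more to hit its cap of 70 → 150 left.
Give Email 30 more to hit its cap of 30 → 120 left.
Affiliate takes 70 more to reach its cap of 80 → 50 left.
Give Native 40 more to hit its cap of 50 → 10 left.
Only 10 left; Radio takes them to reach 10.
Total = 14×20 + 15×10 + 24×70 + 9×10 + 16×50 + 23×30 + 17×80 = 5050.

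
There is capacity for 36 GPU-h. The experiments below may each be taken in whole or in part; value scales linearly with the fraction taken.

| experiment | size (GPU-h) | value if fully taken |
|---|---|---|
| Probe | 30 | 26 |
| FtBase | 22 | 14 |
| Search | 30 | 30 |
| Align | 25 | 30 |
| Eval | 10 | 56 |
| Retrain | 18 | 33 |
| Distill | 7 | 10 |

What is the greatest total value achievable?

Best value per unit of size first: Eval 56/10≈5.6, Retrain 33/18≈1.83, Distill 10/7≈1.43, Align 30/25≈1.2, Search 30/30≈1, Probe 26/30≈0.867, FtBase 14/22≈0.636.
Eval: take in full, 10 GPU-h for value 56 — 26 left.
Retrain: take in full, 18 GPU-h for value 33 — 8 left.
Distill: take in full, 7 GPU-h for value 10 — 1 left.
Only 1 GPU-h remain; take 1/25 of Align for value 30×1/25 = 1.2.
Total value = 100.2.

100.2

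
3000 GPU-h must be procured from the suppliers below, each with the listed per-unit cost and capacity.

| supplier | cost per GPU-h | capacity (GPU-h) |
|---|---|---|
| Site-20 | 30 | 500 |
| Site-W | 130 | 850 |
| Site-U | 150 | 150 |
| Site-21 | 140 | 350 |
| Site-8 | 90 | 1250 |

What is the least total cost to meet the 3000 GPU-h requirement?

294500

Fill from the cheapest supplier first.
Take 500 from Site-20 at 30 ; need 2500 more.
Site-8 at 90: take all 1250 GPU-h ; 1250 still needed.
Site-W (130): use full 850 ; 400 GPU-h to go.
Site-21 at 140: take all 350 GPU-h ; 50 still needed.
Take 50 from Site-U at 150 to finish.
Cost = 500×30 + 1250×90 + 850×130 + 350×140 + 50×150 = 294500.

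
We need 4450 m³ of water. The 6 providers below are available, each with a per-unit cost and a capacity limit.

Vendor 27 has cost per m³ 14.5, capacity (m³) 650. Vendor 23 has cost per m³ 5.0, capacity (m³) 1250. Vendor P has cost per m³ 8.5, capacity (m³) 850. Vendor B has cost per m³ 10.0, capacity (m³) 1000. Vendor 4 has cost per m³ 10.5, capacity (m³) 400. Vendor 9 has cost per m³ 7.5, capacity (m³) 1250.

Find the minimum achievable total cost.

33900

Cheapest first:
Take 1250 from Vendor 23 at 5.0 — need 3200 more.
Take 1250 from Vendor 9 at 7.5 — need 1950 more.
Take 850 from Vendor P at 8.5 — need 1100 more.
Vendor B (10.0): use full 1000 — 100 m³ to go.
Take 100 from Vendor 4 at 10.5 to finish.
Vendor 27: unused.
Cost = 1250×5.0 + 1250×7.5 + 850×8.5 + 1000×10.0 + 100×10.5 = 33900.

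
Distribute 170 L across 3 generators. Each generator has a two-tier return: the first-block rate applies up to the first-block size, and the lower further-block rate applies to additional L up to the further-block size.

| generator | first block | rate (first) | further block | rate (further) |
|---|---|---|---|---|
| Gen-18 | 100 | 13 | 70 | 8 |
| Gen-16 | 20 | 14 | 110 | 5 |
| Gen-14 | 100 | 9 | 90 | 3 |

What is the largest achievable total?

2030

Rank every tier by rate: Gen-16/T1 14 > Gen-18/T1 13 > Gen-14/T1 9 > Gen-18/T2 8 > Gen-16/T2 5 > Gen-14/T2 3.
Gen-16/T1 (14): +20 — 150 left.
Gen-18 T1 at 13: fill all 100 — 50 left.
50 remain; put them into Gen-14 T1 at 9.
Total = 14×20 + 13×100 + 9×50 = 2030.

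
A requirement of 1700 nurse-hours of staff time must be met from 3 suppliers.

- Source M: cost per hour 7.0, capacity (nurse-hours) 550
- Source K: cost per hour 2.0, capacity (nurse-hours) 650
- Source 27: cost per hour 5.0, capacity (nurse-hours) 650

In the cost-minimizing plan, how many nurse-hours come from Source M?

400

Cheapest first:
Source K at 2.0: take all 650 nurse-hours — 1050 still needed.
Source 27 at 5.0: take all 650 nurse-hours — 400 still needed.
Source M at 7.0: take 400 of its 550 — requirement met.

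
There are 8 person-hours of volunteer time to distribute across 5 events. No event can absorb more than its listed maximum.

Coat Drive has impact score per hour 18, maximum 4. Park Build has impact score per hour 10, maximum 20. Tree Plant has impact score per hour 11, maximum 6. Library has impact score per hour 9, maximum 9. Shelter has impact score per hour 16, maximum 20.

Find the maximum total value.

136

Order the events by impact score per hour: Coat Drive 18 > Shelter 16 > Tree Plant 11 > Park Build 10 > Library 9.
Give Coat Drive 4 to hit its cap of 4 ; 4 left.
Shelter: +4 (room for 20) → 4. Pool exhausted.
Total = 18×4 + 16×4 = 136.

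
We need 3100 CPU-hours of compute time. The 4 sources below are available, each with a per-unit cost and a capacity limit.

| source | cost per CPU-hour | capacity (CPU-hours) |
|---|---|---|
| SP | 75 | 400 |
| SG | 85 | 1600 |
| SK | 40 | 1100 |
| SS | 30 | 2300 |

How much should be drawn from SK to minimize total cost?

Fill from the cheapest source first.
SS at 30: take all 2300 CPU-hours ; 800 still needed.
SK (40): take the remaining 800 ; done.
SP, SG: unused.

800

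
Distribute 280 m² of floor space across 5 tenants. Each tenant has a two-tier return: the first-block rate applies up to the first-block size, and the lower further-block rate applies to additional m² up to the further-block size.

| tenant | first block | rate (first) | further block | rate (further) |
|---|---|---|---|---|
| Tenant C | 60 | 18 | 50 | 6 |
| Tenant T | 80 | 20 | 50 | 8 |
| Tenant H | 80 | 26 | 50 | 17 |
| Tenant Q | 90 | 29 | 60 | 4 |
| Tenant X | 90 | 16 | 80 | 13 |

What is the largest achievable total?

6830

Rank every tier by rate: Tenant Q/first 29 > Tenant H/first 26 > Tenant T/first 20 > Tenant C/first 18 > Tenant H/second 17 > Tenant X/first 16 > Tenant X/second 13 > Tenant T/second 8 > Tenant C/second 6 > Tenant Q/second 4.
Fill Tenant Q first block (90 at 29) → 190 left.
Tenant H first at 26: fill all 80 → 110 left.
Fill Tenant T first block (80 at 20) → 30 left.
30 remain; put them into Tenant C first at 18.
Total = 29×90 + 26×80 + 20×80 + 18×30 = 6830.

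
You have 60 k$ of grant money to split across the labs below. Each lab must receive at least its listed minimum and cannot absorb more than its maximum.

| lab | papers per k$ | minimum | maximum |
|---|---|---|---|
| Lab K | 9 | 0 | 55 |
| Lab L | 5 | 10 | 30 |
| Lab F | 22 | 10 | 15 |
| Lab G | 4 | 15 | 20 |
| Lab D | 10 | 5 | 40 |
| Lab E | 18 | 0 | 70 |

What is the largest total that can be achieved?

Meeting every minimum uses 0+10+10+15+5+0 = 40 k$, leaving 20.
Rank by papers per k$: Lab F 22 > Lab E 18 > Lab D 10 > Lab K 9 > Lab L 5 > Lab G 4.
Lab F: +5 to 15 (cap) → 15 left.
Lab E has room for 70 more but only 15 remain, so it gets 15.
Total = 5×10 + 22×15 + 4×15 + 10×5 + 18×15 = 760.

760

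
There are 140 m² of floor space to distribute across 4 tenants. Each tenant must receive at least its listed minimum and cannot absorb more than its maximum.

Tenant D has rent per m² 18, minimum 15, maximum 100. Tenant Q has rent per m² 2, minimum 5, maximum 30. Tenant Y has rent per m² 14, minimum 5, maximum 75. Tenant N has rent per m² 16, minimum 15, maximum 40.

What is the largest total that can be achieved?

2360

Meeting every minimum uses 15+5+5+15 = 40 m², leaving 100.
Highest rent per m² first: Tenant D 18 > Tenant N 16 > Tenant Y 14 > Tenant Q 2.
Tenant D takes 85 more to reach its cap of 100 → 15 left.
Tenant N: +15 (room for 25) → 30. Pool exhausted.
Total = 18×100 + 2×5 + 14×5 + 16×30 = 2360.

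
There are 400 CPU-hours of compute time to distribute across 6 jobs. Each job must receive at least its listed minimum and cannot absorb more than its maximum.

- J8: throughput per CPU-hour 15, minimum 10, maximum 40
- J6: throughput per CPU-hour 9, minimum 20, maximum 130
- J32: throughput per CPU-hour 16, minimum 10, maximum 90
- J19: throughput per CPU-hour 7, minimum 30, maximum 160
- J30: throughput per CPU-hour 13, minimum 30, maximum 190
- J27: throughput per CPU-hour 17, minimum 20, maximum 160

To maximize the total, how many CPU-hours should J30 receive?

60

Meeting every minimum uses 10+20+10+30+30+20 = 120 CPU-hours, leaving 280.
Rank by throughput per CPU-hour: J27 17 > J32 16 > J8 15 > J30 13 > J6 9 > J19 7.
J27 takes 140 more to reach its cap of 160 — 140 left.
J32 takes 80 more to reach its cap of 90 — 60 left.
J8: +30 to 40 (cap) — 30 left.
J30 has room for 160 more but only 30 remain, so it gets 60.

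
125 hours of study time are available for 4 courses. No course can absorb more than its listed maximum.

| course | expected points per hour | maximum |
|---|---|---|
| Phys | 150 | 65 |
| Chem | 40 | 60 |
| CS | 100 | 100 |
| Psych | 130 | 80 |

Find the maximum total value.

Rank by expected points per hour: Phys 150 > Psych 130 > CS 100 > Chem 40.
Phys takes 65 to reach its cap of 65 → 60 left.
Psych: +60 (room for 80) → 60. Pool exhausted.
Total = 150×65 + 130×60 = 17550.

17550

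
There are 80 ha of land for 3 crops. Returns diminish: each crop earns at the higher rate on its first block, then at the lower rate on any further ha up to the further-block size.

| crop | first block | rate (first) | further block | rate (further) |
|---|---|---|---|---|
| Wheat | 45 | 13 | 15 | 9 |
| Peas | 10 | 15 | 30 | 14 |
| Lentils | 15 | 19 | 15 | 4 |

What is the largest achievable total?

1180

Rank every tier by rate: Lentils/T1 19 > Peas/T1 15 > Peas/T2 14 > Wheat/T1 13 > Wheat/T2 9 > Lentils/T2 4.
Lentils T1 at 19: fill all 15 — 65 left.
Peas/T1 (15): +10 — 55 left.
Peas T2 at 14: fill all 30 — 25 left.
Wheat T1 at 13: only 25 left, fill 25.
Total = 19×15 + 15×10 + 14×30 + 13×25 = 1180.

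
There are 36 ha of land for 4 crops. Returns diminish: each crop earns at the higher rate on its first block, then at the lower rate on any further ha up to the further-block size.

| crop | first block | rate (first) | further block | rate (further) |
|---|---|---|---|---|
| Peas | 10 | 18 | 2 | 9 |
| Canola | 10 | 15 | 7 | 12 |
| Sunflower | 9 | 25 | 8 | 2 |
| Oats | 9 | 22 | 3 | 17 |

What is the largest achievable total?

729

Treat each block as its own option and order by rate: Sunflower/tier1 25 > Oats/tier1 22 > Peas/tier1 18 > Oats/tier2 17 > Canola/tier1 15 > Canola/tier2 12 > Peas/tier2 9 > Sunflower/tier2 2.
Fill Sunflower tier1 block (9 at 25) → 27 left.
Fill Oats tier1 block (9 at 22) → 18 left.
Peas tier1 at 18: fill all 10 → 8 left.
Oats/tier2 (17): +3 → 5 left.
Canola tier1 at 15: only 5 left, fill 5.
Total = 25×9 + 22×9 + 18×10 + 17×3 + 15×5 = 729.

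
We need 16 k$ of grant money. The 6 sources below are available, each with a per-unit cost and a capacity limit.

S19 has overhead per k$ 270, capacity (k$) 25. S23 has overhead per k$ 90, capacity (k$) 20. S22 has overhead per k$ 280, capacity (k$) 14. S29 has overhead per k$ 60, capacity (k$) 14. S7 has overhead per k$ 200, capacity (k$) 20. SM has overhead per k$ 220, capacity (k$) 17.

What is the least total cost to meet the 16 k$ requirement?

1020

Fill from the cheapest source first.
S29 at 60: take all 14 k$ → 2 still needed.
S23 at 90: take 2 of its 20 → requirement met.
S7, SM, S19, S22: unused.
Cost = 14×60 + 2×90 = 1020.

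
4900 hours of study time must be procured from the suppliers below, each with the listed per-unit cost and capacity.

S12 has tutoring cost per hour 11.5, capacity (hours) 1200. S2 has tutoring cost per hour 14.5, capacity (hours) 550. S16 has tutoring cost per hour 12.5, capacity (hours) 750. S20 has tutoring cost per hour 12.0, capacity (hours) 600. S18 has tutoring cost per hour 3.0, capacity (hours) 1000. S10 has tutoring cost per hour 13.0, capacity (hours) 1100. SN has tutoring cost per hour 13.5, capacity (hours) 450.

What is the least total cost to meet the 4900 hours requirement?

Use suppliers in increasing cost order.
Take 1000 from S18 at 3.0 ; need 3900 more.
S12 (11.5): use full 1200 ; 2700 hours to go.
S20 (12.0): use full 600 ; 2100 hours to go.
S16 at 12.5: take all 750 hours ; 1350 still needed.
Take 1100 from S10 at 13.0 ; need 250 more.
Take 250 from SN at 13.5 to finish.
S2: unused.
Cost = 1000×3.0 + 1200×11.5 + 600×12.0 + 750×12.5 + 1100×13.0 + 250×13.5 = 51050.

51050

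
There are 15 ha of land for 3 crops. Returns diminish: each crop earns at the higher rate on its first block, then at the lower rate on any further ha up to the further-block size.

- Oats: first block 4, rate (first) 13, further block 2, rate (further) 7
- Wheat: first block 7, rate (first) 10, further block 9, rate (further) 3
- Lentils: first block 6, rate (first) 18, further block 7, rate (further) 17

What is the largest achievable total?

253

Rank every tier by rate: Lentils/tier1 18 > Lentils/tier2 17 > Oats/tier1 13 > Wheat/tier1 10 > Oats/tier2 7 > Wheat/tier2 3.
Lentils tier1 at 18: fill all 6 → 9 left.
Lentils/tier2 (17): +7 → 2 left.
Oats/tier1: +2 of 4 at 13; pool empty.
Total = 18×6 + 17×7 + 13×2 = 253.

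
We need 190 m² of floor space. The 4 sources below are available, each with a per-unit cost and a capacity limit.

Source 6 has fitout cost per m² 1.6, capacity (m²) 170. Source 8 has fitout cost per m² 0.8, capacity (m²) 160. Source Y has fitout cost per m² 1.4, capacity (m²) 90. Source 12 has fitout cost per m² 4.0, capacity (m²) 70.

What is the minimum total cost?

Cheapest first:
Source 8 at 0.8: take all 160 m² ; 30 still needed.
Source Y at 1.4: take 30 of its 90 ; requirement met.
Source 6, Source 12: unused.
Cost = 160×0.8 + 30×1.4 = 170.

170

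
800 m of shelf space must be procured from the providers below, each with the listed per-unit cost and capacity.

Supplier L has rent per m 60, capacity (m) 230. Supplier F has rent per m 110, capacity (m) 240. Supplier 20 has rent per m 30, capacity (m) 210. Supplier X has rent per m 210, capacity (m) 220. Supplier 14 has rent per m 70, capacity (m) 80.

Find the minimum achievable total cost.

Fill from the cheapest provider first.
Supplier 20 at 30: take all 210 m — 590 still needed.
Take 230 from Supplier L at 60 — need 360 more.
Take 80 from Supplier 14 at 70 — need 280 more.
Supplier F (110): use full 240 — 40 m to go.
Supplier X at 210: take 40 of its 220 — requirement met.
Cost = 210×30 + 230×60 + 80×70 + 240×110 + 40×210 = 60500.

60500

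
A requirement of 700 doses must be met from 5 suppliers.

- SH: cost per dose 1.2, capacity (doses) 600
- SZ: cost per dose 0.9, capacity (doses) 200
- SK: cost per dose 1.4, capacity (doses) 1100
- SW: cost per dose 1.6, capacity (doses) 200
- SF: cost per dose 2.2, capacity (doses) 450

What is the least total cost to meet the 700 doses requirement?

780

Cheapest first:
Take 200 from SZ at 0.9 ; need 500 more.
SH at 1.2: take 500 of its 600 ; requirement met.
SK, SW, SF: unused.
Cost = 200×0.9 + 500×1.2 = 780.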